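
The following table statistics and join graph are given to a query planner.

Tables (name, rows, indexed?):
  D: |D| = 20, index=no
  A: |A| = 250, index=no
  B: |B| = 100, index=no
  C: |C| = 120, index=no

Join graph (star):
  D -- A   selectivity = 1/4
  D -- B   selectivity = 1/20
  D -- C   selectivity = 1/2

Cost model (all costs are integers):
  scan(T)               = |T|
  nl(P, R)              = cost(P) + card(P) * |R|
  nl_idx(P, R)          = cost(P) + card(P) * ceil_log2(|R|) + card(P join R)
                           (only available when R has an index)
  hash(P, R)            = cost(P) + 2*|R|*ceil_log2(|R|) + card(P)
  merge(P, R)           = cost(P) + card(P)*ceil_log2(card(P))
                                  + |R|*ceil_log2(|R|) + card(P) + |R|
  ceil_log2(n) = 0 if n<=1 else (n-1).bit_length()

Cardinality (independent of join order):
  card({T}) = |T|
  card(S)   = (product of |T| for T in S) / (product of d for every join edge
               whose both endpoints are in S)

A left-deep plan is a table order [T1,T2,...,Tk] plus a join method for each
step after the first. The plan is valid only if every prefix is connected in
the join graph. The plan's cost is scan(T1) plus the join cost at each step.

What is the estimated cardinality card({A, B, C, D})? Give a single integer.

Tables in S: A(250), B(100), C(120), D(20)
Edges inside S: D-A(d=4), D-B(d=20), D-C(d=2)
numerator = 250 * 100 * 120 * 20 = 60000000
denominator = 4 * 20 * 2 = 160
card(S) = 60000000 / 160 = 375000

375000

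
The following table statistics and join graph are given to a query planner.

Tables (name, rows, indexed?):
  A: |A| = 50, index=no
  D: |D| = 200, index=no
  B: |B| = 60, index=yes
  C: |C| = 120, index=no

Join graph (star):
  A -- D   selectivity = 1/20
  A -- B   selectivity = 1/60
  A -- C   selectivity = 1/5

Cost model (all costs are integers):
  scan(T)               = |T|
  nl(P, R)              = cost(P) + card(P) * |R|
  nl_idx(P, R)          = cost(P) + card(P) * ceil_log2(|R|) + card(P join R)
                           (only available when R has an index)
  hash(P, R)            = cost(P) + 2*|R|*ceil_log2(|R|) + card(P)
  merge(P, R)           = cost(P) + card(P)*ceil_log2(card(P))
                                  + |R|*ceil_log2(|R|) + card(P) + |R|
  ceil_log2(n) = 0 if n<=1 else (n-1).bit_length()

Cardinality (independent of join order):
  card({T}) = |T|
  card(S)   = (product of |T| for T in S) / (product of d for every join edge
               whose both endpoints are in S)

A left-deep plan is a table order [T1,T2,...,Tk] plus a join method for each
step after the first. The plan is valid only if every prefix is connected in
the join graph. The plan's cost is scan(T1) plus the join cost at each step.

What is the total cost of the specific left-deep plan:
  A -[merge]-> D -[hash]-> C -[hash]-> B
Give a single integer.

step 1: scan A: cost=50, card=50
step 2: join D via merge
    card(P join D) = 50*200/(20) = 500
    cost = 50 + 50*6 + 200*8 + 50 + 200 = 2200
step 3: join C via hash
    card(P join C) = 500*120/(5) = 12000
    cost = 2200 + 2*120*7 + 500 = 4380
step 4: join B via hash
    card(P join B) = 12000*60/(60) = 12000
    cost = 4380 + 2*60*6 + 12000 = 17100

17100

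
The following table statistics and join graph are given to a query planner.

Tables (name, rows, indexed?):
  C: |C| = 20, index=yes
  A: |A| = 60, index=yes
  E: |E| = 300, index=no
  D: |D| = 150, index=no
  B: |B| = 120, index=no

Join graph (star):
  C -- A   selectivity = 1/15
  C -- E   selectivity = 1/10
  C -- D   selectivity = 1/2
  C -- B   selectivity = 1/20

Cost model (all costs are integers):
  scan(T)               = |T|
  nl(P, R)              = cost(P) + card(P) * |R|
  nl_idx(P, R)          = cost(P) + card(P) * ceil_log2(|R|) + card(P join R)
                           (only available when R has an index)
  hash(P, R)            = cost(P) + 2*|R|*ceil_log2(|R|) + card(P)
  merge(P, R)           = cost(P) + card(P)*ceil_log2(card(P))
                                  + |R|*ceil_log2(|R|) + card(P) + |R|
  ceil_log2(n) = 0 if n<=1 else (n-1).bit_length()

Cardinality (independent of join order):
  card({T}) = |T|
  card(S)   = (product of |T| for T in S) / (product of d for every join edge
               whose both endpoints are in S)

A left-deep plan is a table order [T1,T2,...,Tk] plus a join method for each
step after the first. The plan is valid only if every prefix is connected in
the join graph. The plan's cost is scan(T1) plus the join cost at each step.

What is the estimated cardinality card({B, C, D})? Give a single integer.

9000

Tables in S: B(120), C(20), D(150)
Edges inside S: C-D(d=2), C-B(d=20)
numerator = 120 * 20 * 150 = 360000
denominator = 2 * 20 = 40
card(S) = 360000 / 40 = 9000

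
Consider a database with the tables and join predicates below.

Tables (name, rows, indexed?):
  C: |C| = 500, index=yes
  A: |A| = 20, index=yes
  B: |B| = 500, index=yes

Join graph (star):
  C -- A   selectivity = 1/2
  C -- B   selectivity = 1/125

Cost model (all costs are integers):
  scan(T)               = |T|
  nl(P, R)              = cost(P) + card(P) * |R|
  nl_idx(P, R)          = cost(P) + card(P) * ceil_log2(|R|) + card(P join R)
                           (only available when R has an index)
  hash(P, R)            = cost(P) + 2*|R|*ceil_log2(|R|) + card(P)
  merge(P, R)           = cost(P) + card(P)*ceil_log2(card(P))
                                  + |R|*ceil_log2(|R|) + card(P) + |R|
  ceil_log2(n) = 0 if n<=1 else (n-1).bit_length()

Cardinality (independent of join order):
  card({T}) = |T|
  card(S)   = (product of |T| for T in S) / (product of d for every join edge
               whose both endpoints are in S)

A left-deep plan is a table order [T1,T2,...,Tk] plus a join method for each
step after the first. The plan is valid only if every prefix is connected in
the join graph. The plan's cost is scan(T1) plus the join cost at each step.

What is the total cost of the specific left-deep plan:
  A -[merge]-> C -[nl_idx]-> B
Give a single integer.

70140

step 1: scan A: cost=20, card=20
step 2: join C via merge
    card(P join C) = 20*500/(2) = 5000
    cost = 20 + 20*5 + 500*9 + 20 + 500 = 5140
step 3: join B via nl_idx
    card(P join B) = 5000*500/(125) = 20000
    cost = 5140 + 5000*9 + 20000 = 70140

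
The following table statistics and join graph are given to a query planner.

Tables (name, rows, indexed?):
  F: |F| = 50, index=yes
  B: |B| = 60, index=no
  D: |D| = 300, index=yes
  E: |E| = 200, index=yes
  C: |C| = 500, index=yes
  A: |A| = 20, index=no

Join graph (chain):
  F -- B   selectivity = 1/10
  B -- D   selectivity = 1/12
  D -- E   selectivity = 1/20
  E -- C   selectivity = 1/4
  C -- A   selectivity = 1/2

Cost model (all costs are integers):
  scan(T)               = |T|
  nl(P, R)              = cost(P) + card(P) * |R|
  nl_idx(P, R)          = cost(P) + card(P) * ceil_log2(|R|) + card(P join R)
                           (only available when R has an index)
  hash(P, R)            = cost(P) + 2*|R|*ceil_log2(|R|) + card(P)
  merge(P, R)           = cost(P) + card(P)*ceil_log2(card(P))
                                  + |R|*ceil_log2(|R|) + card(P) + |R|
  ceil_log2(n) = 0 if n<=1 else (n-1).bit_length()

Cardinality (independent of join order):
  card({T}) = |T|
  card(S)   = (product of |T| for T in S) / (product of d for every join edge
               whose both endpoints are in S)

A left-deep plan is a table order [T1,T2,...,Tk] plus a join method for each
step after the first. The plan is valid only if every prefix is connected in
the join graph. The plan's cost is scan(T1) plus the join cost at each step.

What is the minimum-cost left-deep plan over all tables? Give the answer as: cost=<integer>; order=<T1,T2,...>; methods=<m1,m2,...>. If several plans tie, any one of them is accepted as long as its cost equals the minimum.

Selinger DP (subsets sized 1..n):
  {F}: scan cost=50, card=50
  {B}: scan cost=60, card=60
  {D}: scan cost=300, card=300
  {E}: scan cost=200, card=200
  {C}: scan cost=500, card=500
  {A}: scan cost=20, card=20
  {BF}: card=300; try (F,hash)→720, (F,nl_idx)→720, (B,hash)→820, (B,merge)→820, (F,merge)→830, (B,nl)→3050 …(+1); best=720 via (F,hash)
  {BD}: card=1500; try (B,hash)→1320, (D,nl_idx)→2100, (D,merge)→3480, (B,merge)→3720, (D,hash)→5520, (D,nl)→18060 …(+1); best=1320 via (B,hash)
  {DE}: card=3000; try (E,hash)→3800, (D,merge)→5000, (D,nl_idx)→5000, (E,merge)→5100, (E,nl_idx)→5700, (D,hash)→5800 …(+2); best=3800 via (E,hash)
  {CE}: card=25000; try (E,hash)→4200, (C,merge)→7000, (E,merge)→7300, (C,hash)→9400, (C,nl_idx)→27000, (E,nl_idx)→29500 …(+2); best=4200 via (E,hash)
  {AC}: card=5000; try (A,hash)→1200, (C,merge)→5140, (C,nl_idx)→5200, (A,merge)→5620, (C,hash)→9040, (C,nl)→10020 …(+1); best=1200 via (A,hash)
  {BDF}: card=7500; try (F,hash)→3420, (D,hash)→6420, (D,merge)→6720, (D,nl_idx)→10920, (F,nl_idx)→17820, (F,merge)→19670 …(+2); best=3420 via (F,hash)
  {BDE}: card=15000; try (E,hash)→6020, (B,hash)→7520, (E,merge)→21120, (E,nl_idx)→28320, (B,merge)→43220, (B,nl)→183800 …(+1); best=6020 via (E,hash)
  {CDE}: card=375000; try (C,hash)→15800, (D,hash)→34600, (C,merge)→47800, (C,nl_idx)→405800, (D,merge)→407200, (D,nl_idx)→604200 …(+2); best=15800 via (C,hash)
  {ACE}: card=250000; try (E,hash)→9400, (A,hash)→29400, (E,merge)→73000, (E,nl_idx)→291200, (A,merge)→404320, (A,nl)→504200 …(+1); best=9400 via (E,hash)
  {BDEF}: card=75000; try (E,hash)→14120, (F,hash)→21620, (E,merge)→110220, (E,nl_idx)→138420, (F,nl_idx)→171020, (F,merge)→231370 …(+2); best=14120 via (E,hash)
  {BCDE}: card=1875000; try (C,hash)→30020, (C,merge)→236020, (B,hash)→391520, (C,nl_idx)→2016020, (C,nl)→7506020, (B,merge)→7516220 …(+1); best=30020 via (C,hash)
  {ACDE}: card=3750000; try (D,hash)→264800, (A,hash)→391000, (D,merge)→4762400, (D,nl_idx)→6009400, (A,nl)→7515800, (A,merge)→7515920 …(+1); best=264800 via (D,hash)
  {BCDEF}: card=9375000; try (C,hash)→98120, (C,merge)→1369120, (F,hash)→1905620, (C,nl_idx)→10064120, (F,nl_idx)→20655020, (C,nl)→37514120 …(+2); best=98120 via (C,hash)
  {ABCDE}: card=18750000; try (A,hash)→1905220, (B,hash)→4015520, (A,nl)→37530020, (A,merge)→41280140, (B,merge)→86515220, (B,nl)→225264800; best=1905220 via (A,hash)
  {ABCDEF}: card=93750000; try (A,hash)→9473320, (F,hash)→20655820, (A,nl)→187598120, (F,nl_idx)→208155220, (A,merge)→234473240, (F,merge)→489405570 …(+1); best=9473320 via (A,hash)

cost=9473320; order=D,B,F,E,C,A; methods=hash,hash,hash,hash,hash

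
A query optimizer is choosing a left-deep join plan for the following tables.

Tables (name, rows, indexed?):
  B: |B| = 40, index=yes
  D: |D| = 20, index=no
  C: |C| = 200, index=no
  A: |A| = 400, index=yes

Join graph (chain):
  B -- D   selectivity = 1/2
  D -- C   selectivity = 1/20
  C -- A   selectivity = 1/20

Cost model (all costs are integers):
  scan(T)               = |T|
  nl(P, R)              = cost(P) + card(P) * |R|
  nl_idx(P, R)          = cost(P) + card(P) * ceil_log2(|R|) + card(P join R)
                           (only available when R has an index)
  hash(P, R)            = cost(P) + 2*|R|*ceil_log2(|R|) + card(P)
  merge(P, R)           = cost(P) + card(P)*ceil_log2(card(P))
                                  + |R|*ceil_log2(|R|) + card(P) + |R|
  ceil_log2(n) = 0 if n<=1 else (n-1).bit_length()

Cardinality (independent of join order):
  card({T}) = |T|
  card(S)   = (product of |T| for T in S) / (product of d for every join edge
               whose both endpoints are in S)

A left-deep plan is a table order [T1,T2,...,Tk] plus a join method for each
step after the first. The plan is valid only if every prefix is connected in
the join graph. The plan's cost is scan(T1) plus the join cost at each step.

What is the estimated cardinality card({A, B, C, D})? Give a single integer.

80000

Tables in S: A(400), B(40), C(200), D(20)
Edges inside S: B-D(d=2), D-C(d=20), C-A(d=20)
numerator = 400 * 40 * 200 * 20 = 64000000
denominator = 2 * 20 * 20 = 800
card(S) = 64000000 / 800 = 80000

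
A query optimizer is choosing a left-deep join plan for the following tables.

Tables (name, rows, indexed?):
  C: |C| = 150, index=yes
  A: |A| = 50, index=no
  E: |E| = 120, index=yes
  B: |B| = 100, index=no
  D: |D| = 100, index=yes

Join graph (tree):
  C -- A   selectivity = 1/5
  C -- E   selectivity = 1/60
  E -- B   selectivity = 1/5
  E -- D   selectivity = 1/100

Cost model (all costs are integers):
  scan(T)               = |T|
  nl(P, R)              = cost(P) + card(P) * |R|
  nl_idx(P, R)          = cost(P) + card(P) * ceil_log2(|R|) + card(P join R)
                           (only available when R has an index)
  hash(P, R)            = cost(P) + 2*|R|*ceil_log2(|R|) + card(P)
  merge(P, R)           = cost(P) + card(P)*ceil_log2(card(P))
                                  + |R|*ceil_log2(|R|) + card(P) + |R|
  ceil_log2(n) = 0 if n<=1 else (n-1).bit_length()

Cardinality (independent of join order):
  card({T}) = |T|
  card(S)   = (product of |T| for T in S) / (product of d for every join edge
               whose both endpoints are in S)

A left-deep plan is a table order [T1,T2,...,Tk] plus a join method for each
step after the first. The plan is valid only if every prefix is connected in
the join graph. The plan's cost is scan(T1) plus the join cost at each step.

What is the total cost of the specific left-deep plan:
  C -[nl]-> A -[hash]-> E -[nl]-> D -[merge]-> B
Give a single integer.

step 1: scan C: cost=150, card=150
step 2: join A via nl
    card(P join A) = 150*50/(5) = 1500
    cost = 150 + 150*50 = 7650
step 3: join E via hash
    card(P join E) = 1500*120/(60) = 3000
    cost = 7650 + 2*120*7 + 1500 = 10830
step 4: join D via nl
    card(P join D) = 3000*100/(100) = 3000
    cost = 10830 + 3000*100 = 310830
step 5: join B via merge
    card(P join B) = 3000*100/(5) = 60000
    cost = 310830 + 3000*12 + 100*7 + 3000 + 100 = 350630

350630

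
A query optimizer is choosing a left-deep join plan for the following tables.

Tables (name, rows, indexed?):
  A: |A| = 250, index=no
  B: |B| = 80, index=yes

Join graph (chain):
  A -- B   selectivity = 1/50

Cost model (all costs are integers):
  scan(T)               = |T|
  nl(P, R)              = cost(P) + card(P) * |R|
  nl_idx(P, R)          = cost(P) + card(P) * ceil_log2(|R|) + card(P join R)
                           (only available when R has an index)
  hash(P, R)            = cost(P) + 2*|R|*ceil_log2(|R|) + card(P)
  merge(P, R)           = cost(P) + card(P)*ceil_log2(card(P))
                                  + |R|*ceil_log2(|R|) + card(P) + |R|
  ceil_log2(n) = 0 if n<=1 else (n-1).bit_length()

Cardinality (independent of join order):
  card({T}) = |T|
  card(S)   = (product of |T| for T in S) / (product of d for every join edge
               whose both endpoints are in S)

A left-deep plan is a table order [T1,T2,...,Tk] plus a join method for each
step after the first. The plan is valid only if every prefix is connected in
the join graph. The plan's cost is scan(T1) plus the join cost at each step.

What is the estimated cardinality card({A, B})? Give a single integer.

Tables in S: A(250), B(80)
Edges inside S: A-B(d=50)
numerator = 250 * 80 = 20000
denominator = 50 = 50
card(S) = 20000 / 50 = 400

400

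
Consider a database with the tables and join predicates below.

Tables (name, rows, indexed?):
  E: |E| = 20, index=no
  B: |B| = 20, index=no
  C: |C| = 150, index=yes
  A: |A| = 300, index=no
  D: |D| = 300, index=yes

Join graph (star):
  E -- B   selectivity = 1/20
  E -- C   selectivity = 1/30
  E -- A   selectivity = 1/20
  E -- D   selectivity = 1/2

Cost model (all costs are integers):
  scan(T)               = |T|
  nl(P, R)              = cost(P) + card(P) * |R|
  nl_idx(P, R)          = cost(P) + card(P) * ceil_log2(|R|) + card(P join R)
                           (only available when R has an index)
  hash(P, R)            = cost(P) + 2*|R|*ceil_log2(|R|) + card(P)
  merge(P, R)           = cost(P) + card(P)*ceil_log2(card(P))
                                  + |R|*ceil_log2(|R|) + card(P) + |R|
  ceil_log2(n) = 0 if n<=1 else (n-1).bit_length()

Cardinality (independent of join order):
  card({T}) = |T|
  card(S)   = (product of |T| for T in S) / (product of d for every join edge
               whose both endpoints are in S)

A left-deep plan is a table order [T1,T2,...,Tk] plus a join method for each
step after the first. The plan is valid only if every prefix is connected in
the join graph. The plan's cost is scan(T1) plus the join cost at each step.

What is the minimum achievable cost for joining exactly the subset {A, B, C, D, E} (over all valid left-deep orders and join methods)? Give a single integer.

10900

Selinger DP over subsets of {A,B,C,D,E}:
  {E}: scan cost=20, card=20
  {B}: scan cost=20, card=20
  {C}: scan cost=150, card=150
  {A}: scan cost=300, card=300
  {D}: scan cost=300, card=300
  {BE}: card=20; try (E,hash)→240, (B,hash)→240, (E,merge)→260, (B,merge)→260, (E,nl)→420, (B,nl)→420; best=240 via (E,hash)
  {CE}: card=100; try (C,nl_idx)→280, (E,hash)→500, (C,merge)→1490, (E,merge)→1620, (C,hash)→2440, (C,nl)→3020 …(+1); best=280 via (C,nl_idx)
  {AE}: card=300; try (E,hash)→800, (A,merge)→3140, (E,merge)→3420, (A,hash)→5440, (A,nl)→6020, (E,nl)→6300; best=800 via (E,hash)
  {DE}: card=3000; try (E,hash)→800, (D,merge)→3140, (D,nl_idx)→3200, (E,merge)→3420, (D,hash)→5440, (D,nl)→6020 …(+1); best=800 via (E,hash)
  {BCE}: card=100; try (C,nl_idx)→500, (B,hash)→580, (B,merge)→1200, (C,merge)→1710, (B,nl)→2280, (C,hash)→2660 …(+1); best=500 via (C,nl_idx)
  {ABE}: card=300; try (B,hash)→1300, (A,merge)→3360, (B,merge)→3920, (A,hash)→5660, (A,nl)→6240, (B,nl)→6800; best=1300 via (B,hash)
  {BDE}: card=3000; try (D,merge)→3360, (D,nl_idx)→3420, (B,hash)→4000, (D,hash)→5660, (D,nl)→6240, (B,merge)→39920 …(+1); best=3360 via (D,merge)
  {ACE}: card=1500; try (C,hash)→3500, (A,merge)→4080, (C,nl_idx)→4700, (C,merge)→5150, (A,hash)→5780, (A,nl)→30280 …(+1); best=3500 via (C,hash)
  {CDE}: card=15000; try (D,merge)→4080, (D,hash)→5780, (C,hash)→6200, (D,nl_idx)→16180, (D,nl)→30280, (C,nl_idx)→39800 …(+2); best=4080 via (D,merge)
  {ADE}: card=45000; try (D,hash)→6500, (D,merge)→6800, (A,hash)→9200, (A,merge)→42800, (D,nl_idx)→48500, (D,nl)→90800 …(+1); best=6500 via (D,hash)
  {ABCE}: card=1500; try (C,hash)→4000, (A,merge)→4300, (C,nl_idx)→5200, (B,hash)→5200, (C,merge)→5650, (A,hash)→6000 …(+4); best=4000 via (C,hash)
  {BCDE}: card=15000; try (D,merge)→4300, (D,hash)→6000, (C,hash)→8760, (D,nl_idx)→16400, (B,hash)→19280, (D,nl)→30500 …(+5); best=4300 via (D,merge)
  {ABDE}: card=45000; try (D,hash)→7000, (D,merge)→7300, (A,hash)→11760, (A,merge)→45360, (D,nl_idx)→49000, (B,hash)→51700 …(+4); best=7000 via (D,hash)
  {ACDE}: card=225000; try (D,hash)→10400, (A,hash)→24480, (D,merge)→24500, (C,hash)→53900, (A,merge)→232080, (D,nl_idx)→242000 …(+5); best=10400 via (D,hash)
  {ABCDE}: card=225000; try (D,hash)→10900, (A,hash)→24700, (D,merge)→25000, (C,hash)→54400, (A,merge)→232300, (B,hash)→235600 …(+8); best=10900 via (D,hash)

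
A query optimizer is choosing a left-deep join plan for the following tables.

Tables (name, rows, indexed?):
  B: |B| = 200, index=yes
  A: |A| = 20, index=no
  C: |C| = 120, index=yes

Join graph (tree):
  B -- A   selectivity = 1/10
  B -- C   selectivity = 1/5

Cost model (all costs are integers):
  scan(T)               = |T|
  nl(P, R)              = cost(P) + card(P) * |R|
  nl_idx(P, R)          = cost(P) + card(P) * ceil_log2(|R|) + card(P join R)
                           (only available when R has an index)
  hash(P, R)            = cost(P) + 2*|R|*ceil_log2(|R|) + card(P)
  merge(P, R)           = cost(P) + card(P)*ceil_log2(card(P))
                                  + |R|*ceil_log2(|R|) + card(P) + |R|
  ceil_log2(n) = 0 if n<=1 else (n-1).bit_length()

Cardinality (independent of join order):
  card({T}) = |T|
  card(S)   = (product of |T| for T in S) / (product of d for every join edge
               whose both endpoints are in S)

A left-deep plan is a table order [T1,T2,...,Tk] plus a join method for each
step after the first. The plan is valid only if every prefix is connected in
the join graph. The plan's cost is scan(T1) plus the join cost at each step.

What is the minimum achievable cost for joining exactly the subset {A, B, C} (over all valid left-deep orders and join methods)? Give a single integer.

2660

Selinger DP over subsets of {A,B,C}:
  {B}: scan cost=200, card=200
  {A}: scan cost=20, card=20
  {C}: scan cost=120, card=120
  {AB}: card=400; try (B,nl_idx)→580, (A,hash)→600, (B,merge)→1940, (A,merge)→2120, (B,hash)→3240, (B,nl)→4020 …(+1); best=580 via (B,nl_idx)
  {BC}: card=4800; try (C,hash)→2080, (B,merge)→2880, (C,merge)→2960, (B,hash)→3440, (B,nl_idx)→5880, (C,nl_idx)→6400 …(+2); best=2080 via (C,hash)
  {ABC}: card=9600; try (C,hash)→2660, (C,merge)→5540, (A,hash)→7080, (C,nl_idx)→12980, (C,nl)→48580, (A,merge)→69400 …(+1); best=2660 via (C,hash)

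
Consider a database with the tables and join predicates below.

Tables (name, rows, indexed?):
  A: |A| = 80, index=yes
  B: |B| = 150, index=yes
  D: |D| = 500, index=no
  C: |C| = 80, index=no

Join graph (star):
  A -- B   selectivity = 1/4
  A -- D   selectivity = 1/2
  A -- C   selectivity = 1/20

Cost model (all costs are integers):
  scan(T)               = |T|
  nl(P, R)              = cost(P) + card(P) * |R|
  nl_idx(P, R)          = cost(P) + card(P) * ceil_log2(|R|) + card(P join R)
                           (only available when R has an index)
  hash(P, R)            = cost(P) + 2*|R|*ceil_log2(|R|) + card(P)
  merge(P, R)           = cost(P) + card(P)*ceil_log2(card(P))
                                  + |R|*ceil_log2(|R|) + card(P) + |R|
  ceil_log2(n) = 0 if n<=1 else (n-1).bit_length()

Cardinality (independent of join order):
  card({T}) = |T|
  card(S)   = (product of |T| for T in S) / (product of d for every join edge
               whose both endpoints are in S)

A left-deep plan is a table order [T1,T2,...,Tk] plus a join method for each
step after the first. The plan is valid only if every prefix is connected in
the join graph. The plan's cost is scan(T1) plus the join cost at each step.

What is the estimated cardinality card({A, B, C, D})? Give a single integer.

Tables in S: A(80), B(150), C(80), D(500)
Edges inside S: A-B(d=4), A-D(d=2), A-C(d=20)
numerator = 80 * 150 * 80 * 500 = 480000000
denominator = 4 * 2 * 20 = 160
card(S) = 480000000 / 160 = 3000000

3000000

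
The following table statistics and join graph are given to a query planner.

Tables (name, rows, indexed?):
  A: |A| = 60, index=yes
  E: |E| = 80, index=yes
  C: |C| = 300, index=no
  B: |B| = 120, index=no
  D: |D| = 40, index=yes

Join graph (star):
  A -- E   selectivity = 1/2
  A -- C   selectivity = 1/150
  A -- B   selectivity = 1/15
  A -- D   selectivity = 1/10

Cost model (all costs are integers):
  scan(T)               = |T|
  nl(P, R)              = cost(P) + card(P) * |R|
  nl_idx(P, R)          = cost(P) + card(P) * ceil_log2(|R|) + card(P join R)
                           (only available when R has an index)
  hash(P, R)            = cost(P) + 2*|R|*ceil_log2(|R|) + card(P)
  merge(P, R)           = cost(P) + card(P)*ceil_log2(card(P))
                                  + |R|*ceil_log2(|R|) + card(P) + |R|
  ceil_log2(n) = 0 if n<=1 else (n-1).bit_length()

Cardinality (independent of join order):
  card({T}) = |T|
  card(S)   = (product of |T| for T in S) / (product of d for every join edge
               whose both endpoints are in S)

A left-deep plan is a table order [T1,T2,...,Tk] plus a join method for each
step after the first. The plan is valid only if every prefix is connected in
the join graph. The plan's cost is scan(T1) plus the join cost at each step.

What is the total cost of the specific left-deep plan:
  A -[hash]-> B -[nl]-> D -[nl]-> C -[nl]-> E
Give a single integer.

904200

step 1: scan A: cost=60, card=60
step 2: join B via hash
    card(P join B) = 60*120/(15) = 480
    cost = 60 + 2*120*7 + 60 = 1800
step 3: join D via nl
    card(P join D) = 480*40/(10) = 1920
    cost = 1800 + 480*40 = 21000
step 4: join C via nl
    card(P join C) = 1920*300/(150) = 3840
    cost = 21000 + 1920*300 = 597000
step 5: join E via nl
    card(P join E) = 3840*80/(2) = 153600
    cost = 597000 + 3840*80 = 904200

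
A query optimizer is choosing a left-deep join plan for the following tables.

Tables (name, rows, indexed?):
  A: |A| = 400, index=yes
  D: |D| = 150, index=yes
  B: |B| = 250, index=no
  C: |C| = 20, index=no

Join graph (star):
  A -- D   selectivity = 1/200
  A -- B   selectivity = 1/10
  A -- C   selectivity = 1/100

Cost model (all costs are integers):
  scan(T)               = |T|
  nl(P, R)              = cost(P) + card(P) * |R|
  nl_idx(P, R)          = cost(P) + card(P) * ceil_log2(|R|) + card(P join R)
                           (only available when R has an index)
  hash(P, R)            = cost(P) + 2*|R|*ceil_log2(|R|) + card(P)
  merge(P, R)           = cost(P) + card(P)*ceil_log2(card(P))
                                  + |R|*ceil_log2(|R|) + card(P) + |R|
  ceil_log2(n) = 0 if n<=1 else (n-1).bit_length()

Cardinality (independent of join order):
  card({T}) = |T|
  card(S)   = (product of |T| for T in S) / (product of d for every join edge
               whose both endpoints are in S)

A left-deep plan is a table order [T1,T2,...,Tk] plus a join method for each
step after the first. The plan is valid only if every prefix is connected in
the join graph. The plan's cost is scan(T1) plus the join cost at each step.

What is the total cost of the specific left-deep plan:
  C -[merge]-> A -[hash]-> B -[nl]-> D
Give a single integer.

308220

step 1: scan C: cost=20, card=20
step 2: join A via merge
    card(P join A) = 20*400/(100) = 80
    cost = 20 + 20*5 + 400*9 + 20 + 400 = 4140
step 3: join B via hash
    card(P join B) = 80*250/(10) = 2000
    cost = 4140 + 2*250*8 + 80 = 8220
step 4: join D via nl
    card(P join D) = 2000*150/(200) = 1500
    cost = 8220 + 2000*150 = 308220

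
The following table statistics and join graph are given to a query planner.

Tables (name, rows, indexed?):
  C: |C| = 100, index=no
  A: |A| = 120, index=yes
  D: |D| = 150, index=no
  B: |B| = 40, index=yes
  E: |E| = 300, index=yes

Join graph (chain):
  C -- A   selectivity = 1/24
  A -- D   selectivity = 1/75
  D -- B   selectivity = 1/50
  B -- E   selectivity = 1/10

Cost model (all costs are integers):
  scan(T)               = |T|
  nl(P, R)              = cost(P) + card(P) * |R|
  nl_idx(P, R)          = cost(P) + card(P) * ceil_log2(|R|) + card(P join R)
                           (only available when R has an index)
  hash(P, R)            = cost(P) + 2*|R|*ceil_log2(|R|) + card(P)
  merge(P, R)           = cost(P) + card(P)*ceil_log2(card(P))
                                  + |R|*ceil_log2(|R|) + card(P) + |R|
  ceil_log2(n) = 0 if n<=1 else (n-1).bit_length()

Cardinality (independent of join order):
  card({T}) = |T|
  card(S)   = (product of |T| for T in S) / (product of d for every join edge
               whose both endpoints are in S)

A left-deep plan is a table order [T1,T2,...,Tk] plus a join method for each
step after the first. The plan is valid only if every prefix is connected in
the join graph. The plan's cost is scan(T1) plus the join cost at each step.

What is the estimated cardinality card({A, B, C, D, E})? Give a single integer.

Tables in S: A(120), B(40), C(100), D(150), E(300)
Edges inside S: C-A(d=24), A-D(d=75), D-B(d=50), B-E(d=10)
numerator = 120 * 40 * 100 * 150 * 300 = 21600000000
denominator = 24 * 75 * 50 * 10 = 900000
card(S) = 21600000000 / 900000 = 24000

24000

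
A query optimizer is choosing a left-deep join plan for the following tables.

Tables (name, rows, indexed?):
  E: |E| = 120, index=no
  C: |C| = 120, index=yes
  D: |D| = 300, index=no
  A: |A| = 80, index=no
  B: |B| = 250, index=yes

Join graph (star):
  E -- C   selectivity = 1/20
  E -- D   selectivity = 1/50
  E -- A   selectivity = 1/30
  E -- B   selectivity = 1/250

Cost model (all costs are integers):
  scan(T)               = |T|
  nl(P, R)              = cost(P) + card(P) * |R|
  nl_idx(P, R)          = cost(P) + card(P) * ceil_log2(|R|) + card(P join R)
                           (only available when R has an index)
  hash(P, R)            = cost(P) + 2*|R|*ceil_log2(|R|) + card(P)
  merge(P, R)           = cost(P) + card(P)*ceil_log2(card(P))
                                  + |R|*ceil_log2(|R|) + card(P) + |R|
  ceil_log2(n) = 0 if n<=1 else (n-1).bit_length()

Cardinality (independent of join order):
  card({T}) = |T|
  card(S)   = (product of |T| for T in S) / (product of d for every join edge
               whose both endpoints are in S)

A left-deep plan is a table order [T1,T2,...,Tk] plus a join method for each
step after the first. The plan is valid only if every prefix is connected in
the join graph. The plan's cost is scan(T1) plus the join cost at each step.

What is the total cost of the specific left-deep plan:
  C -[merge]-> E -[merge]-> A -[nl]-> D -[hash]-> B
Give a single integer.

step 1: scan C: cost=120, card=120
step 2: join E via merge
    card(P join E) = 120*120/(20) = 720
    cost = 120 + 120*7 + 120*7 + 120 + 120 = 2040
step 3: join A via merge
    card(P join A) = 720*80/(30) = 1920
    cost = 2040 + 720*10 + 80*7 + 720 + 80 = 10600
step 4: join D via nl
    card(P join D) = 1920*300/(50) = 11520
    cost = 10600 + 1920*300 = 586600
step 5: join B via hash
    card(P join B) = 11520*250/(250) = 11520
    cost = 586600 + 2*250*8 + 11520 = 602120

602120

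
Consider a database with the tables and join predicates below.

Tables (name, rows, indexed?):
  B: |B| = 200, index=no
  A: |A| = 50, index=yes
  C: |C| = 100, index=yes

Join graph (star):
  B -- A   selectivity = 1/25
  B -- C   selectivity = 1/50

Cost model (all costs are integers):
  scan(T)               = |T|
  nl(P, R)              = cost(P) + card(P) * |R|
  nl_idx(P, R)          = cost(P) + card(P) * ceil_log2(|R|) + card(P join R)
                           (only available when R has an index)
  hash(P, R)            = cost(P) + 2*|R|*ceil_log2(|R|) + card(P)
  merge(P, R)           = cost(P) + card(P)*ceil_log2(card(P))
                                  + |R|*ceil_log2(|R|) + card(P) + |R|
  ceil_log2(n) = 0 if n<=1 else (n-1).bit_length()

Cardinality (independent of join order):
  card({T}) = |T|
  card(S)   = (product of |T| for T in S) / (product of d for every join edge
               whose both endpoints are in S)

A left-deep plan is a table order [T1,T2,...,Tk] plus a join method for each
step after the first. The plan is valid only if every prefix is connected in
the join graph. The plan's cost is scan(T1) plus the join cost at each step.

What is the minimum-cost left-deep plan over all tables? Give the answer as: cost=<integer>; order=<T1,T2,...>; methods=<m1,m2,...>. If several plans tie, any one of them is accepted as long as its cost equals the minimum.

cost=2800; order=B,A,C; methods=hash,hash

Selinger DP (subsets sized 1..n):
  {B}: scan cost=200, card=200
  {A}: scan cost=50, card=50
  {C}: scan cost=100, card=100
  {AB}: card=400; try (A,hash)→1000, (A,nl_idx)→1800, (B,merge)→2200, (A,merge)→2350, (B,hash)→3300, (B,nl)→10050 …(+1); best=1000 via (A,hash)
  {BC}: card=400; try (C,hash)→1800, (C,nl_idx)→2000, (B,merge)→2700, (C,merge)→2800, (B,hash)→3400, (B,nl)→20100 …(+1); best=1800 via (C,hash)
  {ABC}: card=800; try (C,hash)→2800, (A,hash)→2800, (C,nl_idx)→4600, (A,nl_idx)→5000, (C,merge)→5800, (A,merge)→6150 …(+2); best=2800 via (C,hash)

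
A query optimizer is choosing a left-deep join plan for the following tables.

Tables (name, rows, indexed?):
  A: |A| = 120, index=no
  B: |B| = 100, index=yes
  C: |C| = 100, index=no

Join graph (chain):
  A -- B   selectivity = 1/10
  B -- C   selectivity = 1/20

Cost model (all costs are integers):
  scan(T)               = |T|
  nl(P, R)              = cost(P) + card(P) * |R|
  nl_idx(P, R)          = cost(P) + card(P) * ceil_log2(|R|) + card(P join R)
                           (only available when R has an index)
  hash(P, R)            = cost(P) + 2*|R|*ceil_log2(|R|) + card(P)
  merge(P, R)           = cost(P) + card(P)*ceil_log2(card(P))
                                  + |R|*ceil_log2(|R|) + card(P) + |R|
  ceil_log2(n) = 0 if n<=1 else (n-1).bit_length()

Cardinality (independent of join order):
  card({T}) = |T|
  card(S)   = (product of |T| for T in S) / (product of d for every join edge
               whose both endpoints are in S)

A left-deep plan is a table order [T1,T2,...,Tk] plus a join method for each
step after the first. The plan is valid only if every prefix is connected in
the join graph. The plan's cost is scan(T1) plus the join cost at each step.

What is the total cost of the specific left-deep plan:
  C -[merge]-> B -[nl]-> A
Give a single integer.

step 1: scan C: cost=100, card=100
step 2: join B via merge
    card(P join B) = 100*100/(20) = 500
    cost = 100 + 100*7 + 100*7 + 100 + 100 = 1700
step 3: join A via nl
    card(P join A) = 500*120/(10) = 6000
    cost = 1700 + 500*120 = 61700

61700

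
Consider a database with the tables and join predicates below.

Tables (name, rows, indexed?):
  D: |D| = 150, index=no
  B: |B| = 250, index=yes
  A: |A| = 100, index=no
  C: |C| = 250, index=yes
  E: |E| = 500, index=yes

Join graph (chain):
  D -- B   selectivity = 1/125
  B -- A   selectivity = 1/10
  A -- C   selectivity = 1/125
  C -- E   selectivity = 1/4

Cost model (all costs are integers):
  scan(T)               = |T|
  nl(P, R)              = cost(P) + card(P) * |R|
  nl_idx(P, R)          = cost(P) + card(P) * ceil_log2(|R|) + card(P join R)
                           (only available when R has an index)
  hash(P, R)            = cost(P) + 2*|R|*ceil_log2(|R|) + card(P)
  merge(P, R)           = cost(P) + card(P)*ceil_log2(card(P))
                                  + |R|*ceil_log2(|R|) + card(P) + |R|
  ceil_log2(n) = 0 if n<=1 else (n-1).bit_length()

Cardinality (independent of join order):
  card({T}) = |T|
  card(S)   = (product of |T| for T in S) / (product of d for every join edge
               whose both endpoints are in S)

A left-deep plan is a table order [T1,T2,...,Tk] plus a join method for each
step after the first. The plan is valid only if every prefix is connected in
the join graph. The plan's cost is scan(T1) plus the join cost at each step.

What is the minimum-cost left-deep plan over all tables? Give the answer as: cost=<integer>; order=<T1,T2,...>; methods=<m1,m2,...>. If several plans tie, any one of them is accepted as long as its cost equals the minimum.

Selinger DP (subsets sized 1..n):
  {D}: scan cost=150, card=150
  {B}: scan cost=250, card=250
  {A}: scan cost=100, card=100
  {C}: scan cost=250, card=250
  {E}: scan cost=500, card=500
  {BD}: card=300; try (B,nl_idx)→1650, (D,hash)→2900, (B,merge)→3750, (D,merge)→3850, (B,hash)→4300, (B,nl)→37650 …(+1); best=1650 via (B,nl_idx)
  {AB}: card=2500; try (A,hash)→1900, (B,merge)→3150, (A,merge)→3300, (B,nl_idx)→3400, (B,hash)→4200, (B,nl)→25100 …(+1); best=1900 via (A,hash)
  {AC}: card=200; try (C,nl_idx)→1100, (A,hash)→1900, (C,merge)→3150, (A,merge)→3300, (C,hash)→4200, (C,nl)→25100 …(+1); best=1100 via (C,nl_idx)
  {CE}: card=31250; try (C,hash)→5000, (E,merge)→7500, (C,merge)→7750, (E,hash)→9500, (E,nl_idx)→33750, (C,nl_idx)→35750 …(+2); best=5000 via (C,hash)
  {ABD}: card=3000; try (A,hash)→3350, (A,merge)→5450, (D,hash)→6800, (A,nl)→31650, (D,merge)→35750, (D,nl)→376900; best=3350 via (A,hash)
  {ABC}: card=5000; try (B,merge)→5150, (B,hash)→5300, (B,nl_idx)→7700, (C,hash)→8400, (C,nl_idx)→26900, (C,merge)→36650 …(+2); best=5150 via (B,merge)
  {ACE}: card=25000; try (E,merge)→7900, (E,hash)→10300, (E,nl_idx)→27900, (A,hash)→37650, (E,nl)→101100, (A,merge)→505800 …(+1); best=7900 via (E,merge)
  {ABCD}: card=6000; try (C,hash)→10350, (D,hash)→12550, (C,nl_idx)→33350, (C,merge)→44600, (D,merge)→76500, (C,nl)→753350 …(+1); best=10350 via (C,hash)
  {ABCE}: card=625000; try (E,hash)→19150, (B,hash)→36900, (E,merge)→80150, (B,merge)→410150, (E,nl_idx)→675150, (B,nl_idx)→832900 …(+2); best=19150 via (E,hash)
  {ABCDE}: card=750000; try (E,hash)→25350, (E,merge)→99350, (D,hash)→646550, (E,nl_idx)→814350, (E,nl)→3010350, (D,merge)→13145500 …(+1); best=25350 via (E,hash)

cost=25350; order=D,B,A,C,E; methods=nl_idx,hash,hash,hash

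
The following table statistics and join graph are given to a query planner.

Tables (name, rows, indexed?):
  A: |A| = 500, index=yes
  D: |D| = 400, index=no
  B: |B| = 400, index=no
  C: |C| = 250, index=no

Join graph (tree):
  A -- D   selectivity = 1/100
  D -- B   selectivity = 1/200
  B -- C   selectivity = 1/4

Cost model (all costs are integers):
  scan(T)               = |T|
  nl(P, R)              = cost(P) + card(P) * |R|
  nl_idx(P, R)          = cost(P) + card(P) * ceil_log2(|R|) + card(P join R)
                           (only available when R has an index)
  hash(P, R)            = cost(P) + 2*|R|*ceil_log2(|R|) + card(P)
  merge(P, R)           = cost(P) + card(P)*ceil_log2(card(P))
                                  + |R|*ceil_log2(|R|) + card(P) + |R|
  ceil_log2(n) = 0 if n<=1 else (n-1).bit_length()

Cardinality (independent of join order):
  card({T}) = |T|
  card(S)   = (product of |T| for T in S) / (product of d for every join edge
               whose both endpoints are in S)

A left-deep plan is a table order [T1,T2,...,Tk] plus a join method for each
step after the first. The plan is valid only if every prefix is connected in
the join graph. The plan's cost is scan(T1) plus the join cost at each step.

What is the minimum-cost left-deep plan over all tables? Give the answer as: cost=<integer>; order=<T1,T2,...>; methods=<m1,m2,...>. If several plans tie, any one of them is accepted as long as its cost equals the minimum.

Selinger DP (subsets sized 1..n):
  {A}: scan cost=500, card=500
  {D}: scan cost=400, card=400
  {B}: scan cost=400, card=400
  {C}: scan cost=250, card=250
  {AD}: card=2000; try (A,nl_idx)→6000, (D,hash)→8200, (A,merge)→9400, (D,merge)→9500, (A,hash)→9800, (A,nl)→200400 …(+1); best=6000 via (A,nl_idx)
  {BD}: card=800; try (D,hash)→8000, (B,hash)→8000, (D,merge)→8400, (B,merge)→8400, (D,nl)→160400, (B,nl)→160400; best=8000 via (D,hash)
  {BC}: card=25000; try (C,hash)→4800, (B,merge)→6500, (C,merge)→6650, (B,hash)→7700, (B,nl)→100250, (C,nl)→100400; best=4800 via (C,hash)
  {ABD}: card=4000; try (B,hash)→15200, (A,hash)→17800, (A,nl_idx)→19200, (A,merge)→21800, (B,merge)→34000, (A,nl)→408000 …(+1); best=15200 via (B,hash)
  {BCD}: card=50000; try (C,hash)→12800, (C,merge)→19050, (D,hash)→37000, (C,nl)→208000, (D,merge)→408800, (D,nl)→10004800; best=12800 via (C,hash)
  {ABCD}: card=250000; try (C,hash)→23200, (C,merge)→69450, (A,hash)→71800, (A,nl_idx)→712800, (A,merge)→867800, (C,nl)→1015200 …(+1); best=23200 via (C,hash)

cost=23200; order=D,A,B,C; methods=nl_idx,hash,hash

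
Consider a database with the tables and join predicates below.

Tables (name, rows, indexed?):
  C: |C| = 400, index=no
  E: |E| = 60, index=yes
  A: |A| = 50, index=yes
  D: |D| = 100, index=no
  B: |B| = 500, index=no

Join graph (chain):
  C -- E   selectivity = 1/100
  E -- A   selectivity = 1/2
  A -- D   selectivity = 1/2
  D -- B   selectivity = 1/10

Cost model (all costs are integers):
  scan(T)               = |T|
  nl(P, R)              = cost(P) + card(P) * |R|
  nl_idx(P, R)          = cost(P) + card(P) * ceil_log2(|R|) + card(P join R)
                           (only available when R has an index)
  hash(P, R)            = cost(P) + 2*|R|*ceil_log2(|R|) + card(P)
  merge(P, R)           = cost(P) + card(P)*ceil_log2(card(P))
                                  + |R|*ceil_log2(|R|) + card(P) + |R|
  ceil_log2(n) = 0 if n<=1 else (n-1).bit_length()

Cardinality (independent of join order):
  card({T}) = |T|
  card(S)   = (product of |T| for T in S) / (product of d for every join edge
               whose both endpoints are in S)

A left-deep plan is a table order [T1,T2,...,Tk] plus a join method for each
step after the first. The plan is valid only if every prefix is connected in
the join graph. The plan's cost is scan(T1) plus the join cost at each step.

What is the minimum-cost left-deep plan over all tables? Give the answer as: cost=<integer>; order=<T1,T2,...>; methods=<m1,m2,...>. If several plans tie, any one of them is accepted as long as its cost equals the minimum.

cost=318760; order=C,E,A,D,B; methods=hash,hash,hash,hash

Selinger DP (subsets sized 1..n):
  {C}: scan cost=400, card=400
  {E}: scan cost=60, card=60
  {A}: scan cost=50, card=50
  {D}: scan cost=100, card=100
  {B}: scan cost=500, card=500
  {CE}: card=240; try (E,hash)→1520, (E,nl_idx)→3040, (C,merge)→4480, (E,merge)→4820, (C,hash)→7320, (C,nl)→24060 …(+1); best=1520 via (E,hash)
  {AE}: card=1500; try (A,hash)→720, (E,hash)→820, (E,merge)→820, (A,merge)→830, (E,nl_idx)→1850, (A,nl_idx)→1920 …(+2); best=720 via (A,hash)
  {AD}: card=2500; try (A,hash)→800, (D,merge)→1200, (A,merge)→1250, (D,hash)→1500, (A,nl_idx)→3200, (D,nl)→5050 …(+1); best=800 via (A,hash)
  {BD}: card=5000; try (D,hash)→2400, (B,merge)→5900, (D,merge)→6300, (B,hash)→9200, (B,nl)→50100, (D,nl)→50500; best=2400 via (D,hash)
  {ACE}: card=6000; try (A,hash)→2360, (A,merge)→4030, (A,nl_idx)→8960, (C,hash)→9420, (A,nl)→13520, (C,merge)→22720 …(+1); best=2360 via (A,hash)
  {ADE}: card=75000; try (D,hash)→3620, (E,hash)→4020, (D,merge)→19520, (E,merge)→33720, (E,nl_idx)→90800, (D,nl)→150720 …(+1); best=3620 via (D,hash)
  {ABD}: card=125000; try (A,hash)→8000, (B,hash)→12300, (B,merge)→38300, (A,merge)→72750, (A,nl_idx)→157400, (A,nl)→252400 …(+1); best=8000 via (A,hash)
  {ACDE}: card=300000; try (D,hash)→9760, (C,hash)→85820, (D,merge)→87160, (D,nl)→602360, (C,merge)→1357620, (C,nl)→30003620; best=9760 via (D,hash)
  {ABDE}: card=3750000; try (B,hash)→87620, (E,hash)→133720, (B,merge)→1358620, (E,merge)→2258420, (E,nl_idx)→4508000, (E,nl)→7508000 …(+1); best=87620 via (B,hash)
  {ABCDE}: card=15000000; try (B,hash)→318760, (C,hash)→3844820, (B,merge)→6014760, (C,merge)→86341620, (B,nl)→150009760, (C,nl)→1500087620; best=318760 via (B,hash)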